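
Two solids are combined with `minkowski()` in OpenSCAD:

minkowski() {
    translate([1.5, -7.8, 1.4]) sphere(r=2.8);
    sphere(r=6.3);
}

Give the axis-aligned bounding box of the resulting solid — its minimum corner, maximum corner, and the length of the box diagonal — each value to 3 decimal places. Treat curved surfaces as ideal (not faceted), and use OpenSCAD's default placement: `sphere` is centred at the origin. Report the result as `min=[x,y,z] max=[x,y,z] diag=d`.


A = translate([1.5, -7.8, 1.4]) sphere(r=2.8) → bbox [-1.3,-10.6,-1.4] .. [4.3,-5,4.2]
B = sphere(r=6.3) → bbox [-6.3,-6.3,-6.3] .. [6.3,6.3,6.3]
lo = A.lo+B.lo = [-1.3-6.3, -10.6-6.3, -1.4-6.3] = [-7.600,-16.900,-7.700]
hi = A.hi+B.hi = [4.3+6.3, -5+6.3, 4.2+6.3] = [10.600,1.300,10.500]
diag = √(18.2²+18.2²+18.2²) = √993.72 = 31.523

min=[-7.600,-16.900,-7.700] max=[10.600,1.300,10.500] diag=31.523


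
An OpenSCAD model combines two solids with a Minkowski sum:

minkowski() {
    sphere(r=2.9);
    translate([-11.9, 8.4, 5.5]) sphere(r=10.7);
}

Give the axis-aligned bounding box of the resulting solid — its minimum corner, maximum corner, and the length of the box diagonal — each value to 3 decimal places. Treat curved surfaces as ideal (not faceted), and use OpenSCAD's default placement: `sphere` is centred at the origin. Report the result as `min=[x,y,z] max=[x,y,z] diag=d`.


A = translate([-11.9, 8.4, 5.5]) sphere(r=10.7) → bbox [-22.6,-2.3,-5.2] .. [-1.2,19.1,16.2]
B = sphere(r=2.9) → bbox [-2.9,-2.9,-2.9] .. [2.9,2.9,2.9]
lo = A.lo+B.lo = [-22.6-2.9, -2.3-2.9, -5.2-2.9] = [-25.500,-5.200,-8.100]
hi = A.hi+B.hi = [-1.2+2.9, 19.1+2.9, 16.2+2.9] = [1.700,22.000,19.100]
diag = √(27.2²+27.2²+27.2²) = √2219.52 = 47.112

min=[-25.500,-5.200,-8.100] max=[1.700,22.000,19.100] diag=47.112


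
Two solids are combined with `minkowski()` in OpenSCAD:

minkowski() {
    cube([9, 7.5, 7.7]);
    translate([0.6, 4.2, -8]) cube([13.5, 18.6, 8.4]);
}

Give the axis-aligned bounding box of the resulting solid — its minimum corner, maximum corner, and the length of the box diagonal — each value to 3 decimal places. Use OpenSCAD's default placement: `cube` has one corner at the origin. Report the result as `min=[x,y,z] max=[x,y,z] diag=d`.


min=[0.600,4.200,-8.000] max=[23.100,30.300,8.100] diag=38.035

A = translate([0.6, 4.2, -8]) cube([13.5, 18.6, 8.4]) → bbox [0.6,4.2,-8] .. [14.1,22.8,0.4]
B = cube([9, 7.5, 7.7]) → bbox [0,0,0] .. [9,7.5,7.7]
lo = A.lo+B.lo = [0.6+0, 4.2+0, -8+0] = [0.600,4.200,-8.000]
hi = A.hi+B.hi = [14.1+9, 22.8+7.5, 0.4+7.7] = [23.100,30.300,8.100]
diag = √(22.5²+26.1²+16.1²) = √1446.67 = 38.035


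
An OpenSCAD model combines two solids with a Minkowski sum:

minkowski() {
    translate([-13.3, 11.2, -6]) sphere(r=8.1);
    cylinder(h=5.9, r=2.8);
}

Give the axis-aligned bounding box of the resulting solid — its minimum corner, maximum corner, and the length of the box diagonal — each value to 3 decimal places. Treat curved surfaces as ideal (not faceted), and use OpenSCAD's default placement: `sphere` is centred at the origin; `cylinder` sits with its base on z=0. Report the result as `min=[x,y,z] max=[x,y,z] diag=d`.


A = translate([-13.3, 11.2, -6]) sphere(r=8.1) → bbox [-21.4,3.1,-14.1] .. [-5.2,19.3,2.1]
B = cylinder(h=5.9, r=2.8) → bbox [-2.8,-2.8,0] .. [2.8,2.8,5.9]
lo = A.lo+B.lo = [-21.4-2.8, 3.1-2.8, -14.1+0] = [-24.200,0.300,-14.100]
hi = A.hi+B.hi = [-5.2+2.8, 19.3+2.8, 2.1+5.9] = [-2.400,22.100,8.000]
diag = √(21.8²+21.8²+22.1²) = √1438.89 = 37.933

min=[-24.200,0.300,-14.100] max=[-2.400,22.100,8.000] diag=37.933


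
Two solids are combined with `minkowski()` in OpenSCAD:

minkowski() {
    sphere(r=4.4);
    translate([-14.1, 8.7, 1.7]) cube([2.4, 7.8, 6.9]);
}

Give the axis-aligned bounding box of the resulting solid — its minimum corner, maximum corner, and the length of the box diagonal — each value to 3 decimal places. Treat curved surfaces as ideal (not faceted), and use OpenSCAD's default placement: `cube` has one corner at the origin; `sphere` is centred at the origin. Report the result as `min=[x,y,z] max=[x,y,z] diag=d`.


A = translate([-14.1, 8.7, 1.7]) cube([2.4, 7.8, 6.9]) → bbox [-14.1,8.7,1.7] .. [-11.7,16.5,8.6]
B = sphere(r=4.4) → bbox [-4.4,-4.4,-4.4] .. [4.4,4.4,4.4]
lo = A.lo+B.lo = [-14.1-4.4, 8.7-4.4, 1.7-4.4] = [-18.500,4.300,-2.700]
hi = A.hi+B.hi = [-11.7+4.4, 16.5+4.4, 8.6+4.4] = [-7.300,20.900,13.000]
diag = √(11.2²+16.6²+15.7²) = √647.49 = 25.446

min=[-18.500,4.300,-2.700] max=[-7.300,20.900,13.000] diag=25.446


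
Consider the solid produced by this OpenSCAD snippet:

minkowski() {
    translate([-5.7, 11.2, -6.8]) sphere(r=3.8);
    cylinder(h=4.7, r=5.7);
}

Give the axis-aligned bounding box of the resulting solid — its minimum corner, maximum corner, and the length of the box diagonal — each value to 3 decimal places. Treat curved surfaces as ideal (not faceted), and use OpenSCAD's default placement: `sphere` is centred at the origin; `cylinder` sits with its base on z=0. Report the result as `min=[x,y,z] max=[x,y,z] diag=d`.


A = translate([-5.7, 11.2, -6.8]) sphere(r=3.8) → bbox [-9.5,7.4,-10.6] .. [-1.9,15,-3]
B = cylinder(h=4.7, r=5.7) → bbox [-5.7,-5.7,0] .. [5.7,5.7,4.7]
lo = A.lo+B.lo = [-9.5-5.7, 7.4-5.7, -10.6+0] = [-15.200,1.700,-10.600]
hi = A.hi+B.hi = [-1.9+5.7, 15+5.7, -3+4.7] = [3.800,20.700,1.700]
diag = √(19²+19²+12.3²) = √873.29 = 29.551

min=[-15.200,1.700,-10.600] max=[3.800,20.700,1.700] diag=29.551


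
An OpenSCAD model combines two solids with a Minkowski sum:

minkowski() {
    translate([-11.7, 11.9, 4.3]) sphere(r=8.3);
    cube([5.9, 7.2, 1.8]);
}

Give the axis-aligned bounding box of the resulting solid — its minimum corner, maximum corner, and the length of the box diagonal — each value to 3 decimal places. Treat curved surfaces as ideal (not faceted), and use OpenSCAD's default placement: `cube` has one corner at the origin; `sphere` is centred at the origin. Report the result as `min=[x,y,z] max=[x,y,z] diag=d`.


min=[-20.000,3.600,-4.000] max=[2.500,27.400,14.400] diag=37.567

A = translate([-11.7, 11.9, 4.3]) sphere(r=8.3) → bbox [-20,3.6,-4] .. [-3.4,20.2,12.6]
B = cube([5.9, 7.2, 1.8]) → bbox [0,0,0] .. [5.9,7.2,1.8]
lo = A.lo+B.lo = [-20+0, 3.6+0, -4+0] = [-20.000,3.600,-4.000]
hi = A.hi+B.hi = [-3.4+5.9, 20.2+7.2, 12.6+1.8] = [2.500,27.400,14.400]
diag = √(22.5²+23.8²+18.4²) = √1411.25 = 37.567


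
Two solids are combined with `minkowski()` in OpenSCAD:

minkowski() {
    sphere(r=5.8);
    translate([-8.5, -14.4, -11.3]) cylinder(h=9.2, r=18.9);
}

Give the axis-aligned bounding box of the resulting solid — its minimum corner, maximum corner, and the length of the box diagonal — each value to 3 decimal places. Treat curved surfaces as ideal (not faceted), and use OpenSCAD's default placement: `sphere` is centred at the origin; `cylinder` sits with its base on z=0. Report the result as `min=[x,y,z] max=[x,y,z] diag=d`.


A = translate([-8.5, -14.4, -11.3]) cylinder(h=9.2, r=18.9) → bbox [-27.4,-33.3,-11.3] .. [10.4,4.5,-2.1]
B = sphere(r=5.8) → bbox [-5.8,-5.8,-5.8] .. [5.8,5.8,5.8]
lo = A.lo+B.lo = [-27.4-5.8, -33.3-5.8, -11.3-5.8] = [-33.200,-39.100,-17.100]
hi = A.hi+B.hi = [10.4+5.8, 4.5+5.8, -2.1+5.8] = [16.200,10.300,3.700]
diag = √(49.4²+49.4²+20.8²) = √5313.36 = 72.893

min=[-33.200,-39.100,-17.100] max=[16.200,10.300,3.700] diag=72.893


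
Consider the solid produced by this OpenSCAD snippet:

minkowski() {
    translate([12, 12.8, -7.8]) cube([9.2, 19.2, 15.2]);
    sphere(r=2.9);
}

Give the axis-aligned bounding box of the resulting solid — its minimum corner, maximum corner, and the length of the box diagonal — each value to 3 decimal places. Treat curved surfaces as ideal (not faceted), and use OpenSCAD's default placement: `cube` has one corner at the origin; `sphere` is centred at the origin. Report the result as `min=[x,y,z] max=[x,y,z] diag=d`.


min=[9.100,9.900,-10.700] max=[24.100,34.900,10.300] diag=35.930

A = translate([12, 12.8, -7.8]) cube([9.2, 19.2, 15.2]) → bbox [12,12.8,-7.8] .. [21.2,32,7.4]
B = sphere(r=2.9) → bbox [-2.9,-2.9,-2.9] .. [2.9,2.9,2.9]
lo = A.lo+B.lo = [12-2.9, 12.8-2.9, -7.8-2.9] = [9.100,9.900,-10.700]
hi = A.hi+B.hi = [21.2+2.9, 32+2.9, 7.4+2.9] = [24.100,34.900,10.300]
diag = √(15²+25²+21²) = √1291 = 35.930


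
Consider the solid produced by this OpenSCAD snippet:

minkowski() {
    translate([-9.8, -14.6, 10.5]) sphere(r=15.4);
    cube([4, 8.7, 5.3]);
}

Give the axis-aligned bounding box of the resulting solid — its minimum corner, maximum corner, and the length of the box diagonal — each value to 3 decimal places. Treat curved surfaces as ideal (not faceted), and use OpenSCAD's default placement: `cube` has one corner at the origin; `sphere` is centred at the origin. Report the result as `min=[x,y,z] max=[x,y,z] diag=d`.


min=[-25.200,-30.000,-4.900] max=[9.600,9.500,31.200] diag=63.832

A = translate([-9.8, -14.6, 10.5]) sphere(r=15.4) → bbox [-25.2,-30,-4.9] .. [5.6,0.8,25.9]
B = cube([4, 8.7, 5.3]) → bbox [0,0,0] .. [4,8.7,5.3]
lo = A.lo+B.lo = [-25.2+0, -30+0, -4.9+0] = [-25.200,-30.000,-4.900]
hi = A.hi+B.hi = [5.6+4, 0.8+8.7, 25.9+5.3] = [9.600,9.500,31.200]
diag = √(34.8²+39.5²+36.1²) = √4074.5 = 63.832


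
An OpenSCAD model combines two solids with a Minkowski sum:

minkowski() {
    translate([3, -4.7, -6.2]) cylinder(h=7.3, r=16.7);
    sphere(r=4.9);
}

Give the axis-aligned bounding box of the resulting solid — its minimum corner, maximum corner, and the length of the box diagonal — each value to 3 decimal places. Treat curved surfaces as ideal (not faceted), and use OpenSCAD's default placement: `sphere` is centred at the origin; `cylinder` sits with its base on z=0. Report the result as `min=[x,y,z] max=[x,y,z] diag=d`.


min=[-18.600,-26.300,-11.100] max=[24.600,16.900,6.000] diag=63.442

A = translate([3, -4.7, -6.2]) cylinder(h=7.3, r=16.7) → bbox [-13.7,-21.4,-6.2] .. [19.7,12,1.1]
B = sphere(r=4.9) → bbox [-4.9,-4.9,-4.9] .. [4.9,4.9,4.9]
lo = A.lo+B.lo = [-13.7-4.9, -21.4-4.9, -6.2-4.9] = [-18.600,-26.300,-11.100]
hi = A.hi+B.hi = [19.7+4.9, 12+4.9, 1.1+4.9] = [24.600,16.900,6.000]
diag = √(43.2²+43.2²+17.1²) = √4024.89 = 63.442


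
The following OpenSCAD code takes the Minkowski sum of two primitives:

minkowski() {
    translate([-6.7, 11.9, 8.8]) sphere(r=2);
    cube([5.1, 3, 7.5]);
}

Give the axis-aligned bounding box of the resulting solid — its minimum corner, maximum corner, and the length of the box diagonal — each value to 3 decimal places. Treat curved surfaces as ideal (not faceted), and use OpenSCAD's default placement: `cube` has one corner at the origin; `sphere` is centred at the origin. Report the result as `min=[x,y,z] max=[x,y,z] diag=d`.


A = translate([-6.7, 11.9, 8.8]) sphere(r=2) → bbox [-8.7,9.9,6.8] .. [-4.7,13.9,10.8]
B = cube([5.1, 3, 7.5]) → bbox [0,0,0] .. [5.1,3,7.5]
lo = A.lo+B.lo = [-8.7+0, 9.9+0, 6.8+0] = [-8.700,9.900,6.800]
hi = A.hi+B.hi = [-4.7+5.1, 13.9+3, 10.8+7.5] = [0.400,16.900,18.300]
diag = √(9.1²+7²+11.5²) = √264.06 = 16.250

min=[-8.700,9.900,6.800] max=[0.400,16.900,18.300] diag=16.250


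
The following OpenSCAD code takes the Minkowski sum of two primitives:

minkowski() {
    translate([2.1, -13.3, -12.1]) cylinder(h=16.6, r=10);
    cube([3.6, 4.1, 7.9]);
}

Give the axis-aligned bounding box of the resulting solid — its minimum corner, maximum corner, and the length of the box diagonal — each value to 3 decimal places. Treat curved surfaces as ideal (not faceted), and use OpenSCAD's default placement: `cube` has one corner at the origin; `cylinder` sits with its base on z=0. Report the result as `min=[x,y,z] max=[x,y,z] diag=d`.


min=[-7.900,-23.300,-12.100] max=[15.700,0.800,12.400] diag=41.690

A = translate([2.1, -13.3, -12.1]) cylinder(h=16.6, r=10) → bbox [-7.9,-23.3,-12.1] .. [12.1,-3.3,4.5]
B = cube([3.6, 4.1, 7.9]) → bbox [0,0,0] .. [3.6,4.1,7.9]
lo = A.lo+B.lo = [-7.9+0, -23.3+0, -12.1+0] = [-7.900,-23.300,-12.100]
hi = A.hi+B.hi = [12.1+3.6, -3.3+4.1, 4.5+7.9] = [15.700,0.800,12.400]
diag = √(23.6²+24.1²+24.5²) = √1738.02 = 41.690


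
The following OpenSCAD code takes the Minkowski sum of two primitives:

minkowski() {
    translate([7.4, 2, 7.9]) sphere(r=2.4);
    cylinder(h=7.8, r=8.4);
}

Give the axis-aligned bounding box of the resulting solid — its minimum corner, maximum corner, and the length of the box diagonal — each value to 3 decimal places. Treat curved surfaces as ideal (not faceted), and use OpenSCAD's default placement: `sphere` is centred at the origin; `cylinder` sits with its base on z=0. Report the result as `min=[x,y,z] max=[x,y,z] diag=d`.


A = translate([7.4, 2, 7.9]) sphere(r=2.4) → bbox [5,-0.4,5.5] .. [9.8,4.4,10.3]
B = cylinder(h=7.8, r=8.4) → bbox [-8.4,-8.4,0] .. [8.4,8.4,7.8]
lo = A.lo+B.lo = [5-8.4, -0.4-8.4, 5.5+0] = [-3.400,-8.800,5.500]
hi = A.hi+B.hi = [9.8+8.4, 4.4+8.4, 10.3+7.8] = [18.200,12.800,18.100]
diag = √(21.6²+21.6²+12.6²) = √1091.88 = 33.044

min=[-3.400,-8.800,5.500] max=[18.200,12.800,18.100] diag=33.044


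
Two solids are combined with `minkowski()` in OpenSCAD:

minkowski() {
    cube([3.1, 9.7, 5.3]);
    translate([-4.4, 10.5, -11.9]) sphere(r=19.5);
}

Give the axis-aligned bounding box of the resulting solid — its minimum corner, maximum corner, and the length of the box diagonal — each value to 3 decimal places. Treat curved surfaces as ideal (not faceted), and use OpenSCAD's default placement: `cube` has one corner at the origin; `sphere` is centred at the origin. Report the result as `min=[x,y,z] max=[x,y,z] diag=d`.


min=[-23.900,-9.000,-31.400] max=[18.200,39.700,12.900] diag=78.145

A = translate([-4.4, 10.5, -11.9]) sphere(r=19.5) → bbox [-23.9,-9,-31.4] .. [15.1,30,7.6]
B = cube([3.1, 9.7, 5.3]) → bbox [0,0,0] .. [3.1,9.7,5.3]
lo = A.lo+B.lo = [-23.9+0, -9+0, -31.4+0] = [-23.900,-9.000,-31.400]
hi = A.hi+B.hi = [15.1+3.1, 30+9.7, 7.6+5.3] = [18.200,39.700,12.900]
diag = √(42.1²+48.7²+44.3²) = √6106.59 = 78.145


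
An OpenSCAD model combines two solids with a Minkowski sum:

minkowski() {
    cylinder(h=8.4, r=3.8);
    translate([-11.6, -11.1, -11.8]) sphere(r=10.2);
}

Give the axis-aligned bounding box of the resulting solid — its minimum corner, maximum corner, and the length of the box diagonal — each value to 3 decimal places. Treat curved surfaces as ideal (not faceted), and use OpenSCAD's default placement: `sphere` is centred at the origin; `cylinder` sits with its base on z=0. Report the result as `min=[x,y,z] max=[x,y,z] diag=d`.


A = translate([-11.6, -11.1, -11.8]) sphere(r=10.2) → bbox [-21.8,-21.3,-22] .. [-1.4,-0.9,-1.6]
B = cylinder(h=8.4, r=3.8) → bbox [-3.8,-3.8,0] .. [3.8,3.8,8.4]
lo = A.lo+B.lo = [-21.8-3.8, -21.3-3.8, -22+0] = [-25.600,-25.100,-22.000]
hi = A.hi+B.hi = [-1.4+3.8, -0.9+3.8, -1.6+8.4] = [2.400,2.900,6.800]
diag = √(28²+28²+28.8²) = √2397.44 = 48.964

min=[-25.600,-25.100,-22.000] max=[2.400,2.900,6.800] diag=48.964


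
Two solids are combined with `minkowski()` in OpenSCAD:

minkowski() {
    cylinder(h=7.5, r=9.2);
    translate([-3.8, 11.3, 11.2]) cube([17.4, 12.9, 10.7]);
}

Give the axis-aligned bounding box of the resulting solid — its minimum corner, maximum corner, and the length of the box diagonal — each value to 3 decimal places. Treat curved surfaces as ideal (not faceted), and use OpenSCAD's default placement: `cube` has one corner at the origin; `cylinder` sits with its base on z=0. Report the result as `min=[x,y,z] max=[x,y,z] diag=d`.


A = translate([-3.8, 11.3, 11.2]) cube([17.4, 12.9, 10.7]) → bbox [-3.8,11.3,11.2] .. [13.6,24.2,21.9]
B = cylinder(h=7.5, r=9.2) → bbox [-9.2,-9.2,0] .. [9.2,9.2,7.5]
lo = A.lo+B.lo = [-3.8-9.2, 11.3-9.2, 11.2+0] = [-13.000,2.100,11.200]
hi = A.hi+B.hi = [13.6+9.2, 24.2+9.2, 21.9+7.5] = [22.800,33.400,29.400]
diag = √(35.8²+31.3²+18.2²) = √2592.57 = 50.917

min=[-13.000,2.100,11.200] max=[22.800,33.400,29.400] diag=50.917


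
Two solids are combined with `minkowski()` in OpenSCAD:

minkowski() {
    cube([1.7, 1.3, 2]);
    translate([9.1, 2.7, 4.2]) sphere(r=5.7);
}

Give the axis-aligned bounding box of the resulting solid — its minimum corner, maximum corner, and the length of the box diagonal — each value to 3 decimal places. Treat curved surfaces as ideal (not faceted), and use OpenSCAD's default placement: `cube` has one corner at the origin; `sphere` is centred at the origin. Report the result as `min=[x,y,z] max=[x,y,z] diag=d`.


A = translate([9.1, 2.7, 4.2]) sphere(r=5.7) → bbox [3.4,-3,-1.5] .. [14.8,8.4,9.9]
B = cube([1.7, 1.3, 2]) → bbox [0,0,0] .. [1.7,1.3,2]
lo = A.lo+B.lo = [3.4+0, -3+0, -1.5+0] = [3.400,-3.000,-1.500]
hi = A.hi+B.hi = [14.8+1.7, 8.4+1.3, 9.9+2] = [16.500,9.700,11.900]
diag = √(13.1²+12.7²+13.4²) = √512.46 = 22.638

min=[3.400,-3.000,-1.500] max=[16.500,9.700,11.900] diag=22.638


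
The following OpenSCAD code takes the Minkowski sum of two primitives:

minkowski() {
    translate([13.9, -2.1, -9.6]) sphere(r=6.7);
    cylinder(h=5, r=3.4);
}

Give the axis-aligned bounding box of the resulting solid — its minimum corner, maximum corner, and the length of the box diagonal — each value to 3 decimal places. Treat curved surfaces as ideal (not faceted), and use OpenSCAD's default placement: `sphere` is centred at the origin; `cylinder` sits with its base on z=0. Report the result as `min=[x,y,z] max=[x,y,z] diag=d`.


A = translate([13.9, -2.1, -9.6]) sphere(r=6.7) → bbox [7.2,-8.8,-16.3] .. [20.6,4.6,-2.9]
B = cylinder(h=5, r=3.4) → bbox [-3.4,-3.4,0] .. [3.4,3.4,5]
lo = A.lo+B.lo = [7.2-3.4, -8.8-3.4, -16.3+0] = [3.800,-12.200,-16.300]
hi = A.hi+B.hi = [20.6+3.4, 4.6+3.4, -2.9+5] = [24.000,8.000,2.100]
diag = √(20.2²+20.2²+18.4²) = √1154.64 = 33.980

min=[3.800,-12.200,-16.300] max=[24.000,8.000,2.100] diag=33.980


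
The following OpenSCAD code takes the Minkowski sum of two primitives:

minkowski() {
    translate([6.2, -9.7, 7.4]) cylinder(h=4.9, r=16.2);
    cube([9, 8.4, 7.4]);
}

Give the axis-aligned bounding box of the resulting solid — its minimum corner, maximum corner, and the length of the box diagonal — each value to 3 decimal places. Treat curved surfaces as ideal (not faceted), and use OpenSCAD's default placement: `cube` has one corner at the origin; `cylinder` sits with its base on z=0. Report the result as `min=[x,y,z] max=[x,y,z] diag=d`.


min=[-10.000,-25.900,7.400] max=[31.400,14.900,19.700] diag=59.413

A = translate([6.2, -9.7, 7.4]) cylinder(h=4.9, r=16.2) → bbox [-10,-25.9,7.4] .. [22.4,6.5,12.3]
B = cube([9, 8.4, 7.4]) → bbox [0,0,0] .. [9,8.4,7.4]
lo = A.lo+B.lo = [-10+0, -25.9+0, 7.4+0] = [-10.000,-25.900,7.400]
hi = A.hi+B.hi = [22.4+9, 6.5+8.4, 12.3+7.4] = [31.400,14.900,19.700]
diag = √(41.4²+40.8²+12.3²) = √3529.89 = 59.413


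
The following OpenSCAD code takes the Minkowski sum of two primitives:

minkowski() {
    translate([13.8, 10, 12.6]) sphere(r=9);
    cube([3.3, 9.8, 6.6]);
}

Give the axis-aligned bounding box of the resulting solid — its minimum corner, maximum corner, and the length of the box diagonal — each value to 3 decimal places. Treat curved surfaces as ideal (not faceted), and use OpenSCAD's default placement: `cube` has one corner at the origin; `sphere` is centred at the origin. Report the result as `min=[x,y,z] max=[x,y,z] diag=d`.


A = translate([13.8, 10, 12.6]) sphere(r=9) → bbox [4.8,1,3.6] .. [22.8,19,21.6]
B = cube([3.3, 9.8, 6.6]) → bbox [0,0,0] .. [3.3,9.8,6.6]
lo = A.lo+B.lo = [4.8+0, 1+0, 3.6+0] = [4.800,1.000,3.600]
hi = A.hi+B.hi = [22.8+3.3, 19+9.8, 21.6+6.6] = [26.100,28.800,28.200]
diag = √(21.3²+27.8²+24.6²) = √1831.69 = 42.798

min=[4.800,1.000,3.600] max=[26.100,28.800,28.200] diag=42.798


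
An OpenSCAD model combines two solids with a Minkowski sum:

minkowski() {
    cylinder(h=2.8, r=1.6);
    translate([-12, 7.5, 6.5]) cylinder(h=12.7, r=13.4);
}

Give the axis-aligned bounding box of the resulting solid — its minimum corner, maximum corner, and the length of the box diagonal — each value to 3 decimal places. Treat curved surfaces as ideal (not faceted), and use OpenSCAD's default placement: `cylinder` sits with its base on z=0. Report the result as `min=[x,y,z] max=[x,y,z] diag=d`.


A = translate([-12, 7.5, 6.5]) cylinder(h=12.7, r=13.4) → bbox [-25.4,-5.9,6.5] .. [1.4,20.9,19.2]
B = cylinder(h=2.8, r=1.6) → bbox [-1.6,-1.6,0] .. [1.6,1.6,2.8]
lo = A.lo+B.lo = [-25.4-1.6, -5.9-1.6, 6.5+0] = [-27.000,-7.500,6.500]
hi = A.hi+B.hi = [1.4+1.6, 20.9+1.6, 19.2+2.8] = [3.000,22.500,22.000]
diag = √(30²+30²+15.5²) = √2040.25 = 45.169

min=[-27.000,-7.500,6.500] max=[3.000,22.500,22.000] diag=45.169


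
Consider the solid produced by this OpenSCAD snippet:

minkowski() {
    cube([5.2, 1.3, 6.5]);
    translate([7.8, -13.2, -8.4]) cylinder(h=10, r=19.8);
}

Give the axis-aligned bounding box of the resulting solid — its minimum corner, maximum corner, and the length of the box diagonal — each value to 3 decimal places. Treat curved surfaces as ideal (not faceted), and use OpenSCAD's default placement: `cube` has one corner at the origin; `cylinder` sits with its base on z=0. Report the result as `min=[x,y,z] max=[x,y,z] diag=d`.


A = translate([7.8, -13.2, -8.4]) cylinder(h=10, r=19.8) → bbox [-12,-33,-8.4] .. [27.6,6.6,1.6]
B = cube([5.2, 1.3, 6.5]) → bbox [0,0,0] .. [5.2,1.3,6.5]
lo = A.lo+B.lo = [-12+0, -33+0, -8.4+0] = [-12.000,-33.000,-8.400]
hi = A.hi+B.hi = [27.6+5.2, 6.6+1.3, 1.6+6.5] = [32.800,7.900,8.100]
diag = √(44.8²+40.9²+16.5²) = √3952.1 = 62.866

min=[-12.000,-33.000,-8.400] max=[32.800,7.900,8.100] diag=62.866


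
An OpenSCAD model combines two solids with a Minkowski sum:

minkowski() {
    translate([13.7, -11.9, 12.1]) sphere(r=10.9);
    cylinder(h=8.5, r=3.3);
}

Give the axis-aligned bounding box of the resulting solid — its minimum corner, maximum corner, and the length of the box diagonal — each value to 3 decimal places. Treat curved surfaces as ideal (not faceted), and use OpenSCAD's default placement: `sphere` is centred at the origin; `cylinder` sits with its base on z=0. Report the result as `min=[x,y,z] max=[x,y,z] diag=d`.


min=[-0.500,-26.100,1.200] max=[27.900,2.300,31.500] diag=50.311

A = translate([13.7, -11.9, 12.1]) sphere(r=10.9) → bbox [2.8,-22.8,1.2] .. [24.6,-1,23]
B = cylinder(h=8.5, r=3.3) → bbox [-3.3,-3.3,0] .. [3.3,3.3,8.5]
lo = A.lo+B.lo = [2.8-3.3, -22.8-3.3, 1.2+0] = [-0.500,-26.100,1.200]
hi = A.hi+B.hi = [24.6+3.3, -1+3.3, 23+8.5] = [27.900,2.300,31.500]
diag = √(28.4²+28.4²+30.3²) = √2531.21 = 50.311


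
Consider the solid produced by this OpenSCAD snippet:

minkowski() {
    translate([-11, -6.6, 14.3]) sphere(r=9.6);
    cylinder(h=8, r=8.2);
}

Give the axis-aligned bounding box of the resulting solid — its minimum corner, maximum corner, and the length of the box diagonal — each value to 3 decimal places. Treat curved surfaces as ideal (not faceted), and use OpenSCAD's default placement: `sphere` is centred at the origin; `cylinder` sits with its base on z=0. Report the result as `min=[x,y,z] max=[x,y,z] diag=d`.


min=[-28.800,-24.400,4.700] max=[6.800,11.200,31.900] diag=57.224

A = translate([-11, -6.6, 14.3]) sphere(r=9.6) → bbox [-20.6,-16.2,4.7] .. [-1.4,3,23.9]
B = cylinder(h=8, r=8.2) → bbox [-8.2,-8.2,0] .. [8.2,8.2,8]
lo = A.lo+B.lo = [-20.6-8.2, -16.2-8.2, 4.7+0] = [-28.800,-24.400,4.700]
hi = A.hi+B.hi = [-1.4+8.2, 3+8.2, 23.9+8] = [6.800,11.200,31.900]
diag = √(35.6²+35.6²+27.2²) = √3274.56 = 57.224


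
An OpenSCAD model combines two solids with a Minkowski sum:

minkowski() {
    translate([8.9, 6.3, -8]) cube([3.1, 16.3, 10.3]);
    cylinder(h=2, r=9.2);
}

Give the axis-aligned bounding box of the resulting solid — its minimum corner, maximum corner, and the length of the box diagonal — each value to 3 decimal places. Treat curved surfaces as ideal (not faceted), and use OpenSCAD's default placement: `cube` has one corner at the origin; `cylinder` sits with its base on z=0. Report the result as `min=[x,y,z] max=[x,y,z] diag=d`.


min=[-0.300,-2.900,-8.000] max=[21.200,31.800,4.300] diag=42.634

A = translate([8.9, 6.3, -8]) cube([3.1, 16.3, 10.3]) → bbox [8.9,6.3,-8] .. [12,22.6,2.3]
B = cylinder(h=2, r=9.2) → bbox [-9.2,-9.2,0] .. [9.2,9.2,2]
lo = A.lo+B.lo = [8.9-9.2, 6.3-9.2, -8+0] = [-0.300,-2.900,-8.000]
hi = A.hi+B.hi = [12+9.2, 22.6+9.2, 2.3+2] = [21.200,31.800,4.300]
diag = √(21.5²+34.7²+12.3²) = √1817.63 = 42.634


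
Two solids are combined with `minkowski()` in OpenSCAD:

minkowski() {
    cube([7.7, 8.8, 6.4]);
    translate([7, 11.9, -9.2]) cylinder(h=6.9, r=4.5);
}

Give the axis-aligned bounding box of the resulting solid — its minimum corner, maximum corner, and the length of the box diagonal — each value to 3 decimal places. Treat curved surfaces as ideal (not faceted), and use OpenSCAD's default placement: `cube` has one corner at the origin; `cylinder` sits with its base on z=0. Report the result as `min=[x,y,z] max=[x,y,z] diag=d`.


min=[2.500,7.400,-9.200] max=[19.200,25.200,4.100] diag=27.796

A = translate([7, 11.9, -9.2]) cylinder(h=6.9, r=4.5) → bbox [2.5,7.4,-9.2] .. [11.5,16.4,-2.3]
B = cube([7.7, 8.8, 6.4]) → bbox [0,0,0] .. [7.7,8.8,6.4]
lo = A.lo+B.lo = [2.5+0, 7.4+0, -9.2+0] = [2.500,7.400,-9.200]
hi = A.hi+B.hi = [11.5+7.7, 16.4+8.8, -2.3+6.4] = [19.200,25.200,4.100]
diag = √(16.7²+17.8²+13.3²) = √772.62 = 27.796


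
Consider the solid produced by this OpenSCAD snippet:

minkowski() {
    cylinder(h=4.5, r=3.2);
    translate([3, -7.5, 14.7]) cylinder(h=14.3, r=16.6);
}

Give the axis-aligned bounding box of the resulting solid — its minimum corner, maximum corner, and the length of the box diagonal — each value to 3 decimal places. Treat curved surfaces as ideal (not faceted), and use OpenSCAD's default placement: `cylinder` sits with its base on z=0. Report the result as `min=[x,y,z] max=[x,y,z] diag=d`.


A = translate([3, -7.5, 14.7]) cylinder(h=14.3, r=16.6) → bbox [-13.6,-24.1,14.7] .. [19.6,9.1,29]
B = cylinder(h=4.5, r=3.2) → bbox [-3.2,-3.2,0] .. [3.2,3.2,4.5]
lo = A.lo+B.lo = [-13.6-3.2, -24.1-3.2, 14.7+0] = [-16.800,-27.300,14.700]
hi = A.hi+B.hi = [19.6+3.2, 9.1+3.2, 29+4.5] = [22.800,12.300,33.500]
diag = √(39.6²+39.6²+18.8²) = √3489.76 = 59.074

min=[-16.800,-27.300,14.700] max=[22.800,12.300,33.500] diag=59.074


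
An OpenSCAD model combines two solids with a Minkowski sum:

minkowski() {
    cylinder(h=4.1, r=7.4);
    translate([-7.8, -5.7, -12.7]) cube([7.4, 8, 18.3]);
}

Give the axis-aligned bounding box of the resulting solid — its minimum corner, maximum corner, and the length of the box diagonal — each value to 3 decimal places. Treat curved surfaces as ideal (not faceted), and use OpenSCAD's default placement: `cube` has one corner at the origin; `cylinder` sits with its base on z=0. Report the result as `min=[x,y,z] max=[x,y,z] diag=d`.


min=[-15.200,-13.100,-12.700] max=[7.000,9.700,9.700] diag=38.916

A = translate([-7.8, -5.7, -12.7]) cube([7.4, 8, 18.3]) → bbox [-7.8,-5.7,-12.7] .. [-0.4,2.3,5.6]
B = cylinder(h=4.1, r=7.4) → bbox [-7.4,-7.4,0] .. [7.4,7.4,4.1]
lo = A.lo+B.lo = [-7.8-7.4, -5.7-7.4, -12.7+0] = [-15.200,-13.100,-12.700]
hi = A.hi+B.hi = [-0.4+7.4, 2.3+7.4, 5.6+4.1] = [7.000,9.700,9.700]
diag = √(22.2²+22.8²+22.4²) = √1514.44 = 38.916


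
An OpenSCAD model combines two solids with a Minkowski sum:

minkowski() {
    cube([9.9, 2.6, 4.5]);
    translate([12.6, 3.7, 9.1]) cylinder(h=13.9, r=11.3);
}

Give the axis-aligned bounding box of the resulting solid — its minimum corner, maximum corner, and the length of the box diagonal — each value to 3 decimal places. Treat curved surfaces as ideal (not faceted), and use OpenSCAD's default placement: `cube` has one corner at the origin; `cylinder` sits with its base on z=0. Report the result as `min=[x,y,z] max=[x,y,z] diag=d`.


min=[1.300,-7.600,9.100] max=[33.800,17.600,27.500] diag=45.054

A = translate([12.6, 3.7, 9.1]) cylinder(h=13.9, r=11.3) → bbox [1.3,-7.6,9.1] .. [23.9,15,23]
B = cube([9.9, 2.6, 4.5]) → bbox [0,0,0] .. [9.9,2.6,4.5]
lo = A.lo+B.lo = [1.3+0, -7.6+0, 9.1+0] = [1.300,-7.600,9.100]
hi = A.hi+B.hi = [23.9+9.9, 15+2.6, 23+4.5] = [33.800,17.600,27.500]
diag = √(32.5²+25.2²+18.4²) = √2029.85 = 45.054


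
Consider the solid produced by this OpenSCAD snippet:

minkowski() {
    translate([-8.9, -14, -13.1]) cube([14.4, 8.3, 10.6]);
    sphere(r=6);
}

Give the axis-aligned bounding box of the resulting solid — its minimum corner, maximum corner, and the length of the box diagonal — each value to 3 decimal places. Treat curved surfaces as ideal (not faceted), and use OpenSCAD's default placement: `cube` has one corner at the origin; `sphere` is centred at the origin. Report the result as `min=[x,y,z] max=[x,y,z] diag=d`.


min=[-14.900,-20.000,-19.100] max=[11.500,0.300,3.500] diag=40.247

A = translate([-8.9, -14, -13.1]) cube([14.4, 8.3, 10.6]) → bbox [-8.9,-14,-13.1] .. [5.5,-5.7,-2.5]
B = sphere(r=6) → bbox [-6,-6,-6] .. [6,6,6]
lo = A.lo+B.lo = [-8.9-6, -14-6, -13.1-6] = [-14.900,-20.000,-19.100]
hi = A.hi+B.hi = [5.5+6, -5.7+6, -2.5+6] = [11.500,0.300,3.500]
diag = √(26.4²+20.3²+22.6²) = √1619.81 = 40.247


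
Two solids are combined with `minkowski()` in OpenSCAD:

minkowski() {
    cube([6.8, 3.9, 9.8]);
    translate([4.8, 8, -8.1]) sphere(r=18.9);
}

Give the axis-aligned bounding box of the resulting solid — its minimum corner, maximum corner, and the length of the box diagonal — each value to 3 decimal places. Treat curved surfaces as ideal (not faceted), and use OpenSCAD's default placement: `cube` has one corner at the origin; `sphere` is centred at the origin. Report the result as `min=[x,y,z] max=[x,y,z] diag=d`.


A = translate([4.8, 8, -8.1]) sphere(r=18.9) → bbox [-14.1,-10.9,-27] .. [23.7,26.9,10.8]
B = cube([6.8, 3.9, 9.8]) → bbox [0,0,0] .. [6.8,3.9,9.8]
lo = A.lo+B.lo = [-14.1+0, -10.9+0, -27+0] = [-14.100,-10.900,-27.000]
hi = A.hi+B.hi = [23.7+6.8, 26.9+3.9, 10.8+9.8] = [30.500,30.800,20.600]
diag = √(44.6²+41.7²+47.6²) = √5993.81 = 77.420

min=[-14.100,-10.900,-27.000] max=[30.500,30.800,20.600] diag=77.420


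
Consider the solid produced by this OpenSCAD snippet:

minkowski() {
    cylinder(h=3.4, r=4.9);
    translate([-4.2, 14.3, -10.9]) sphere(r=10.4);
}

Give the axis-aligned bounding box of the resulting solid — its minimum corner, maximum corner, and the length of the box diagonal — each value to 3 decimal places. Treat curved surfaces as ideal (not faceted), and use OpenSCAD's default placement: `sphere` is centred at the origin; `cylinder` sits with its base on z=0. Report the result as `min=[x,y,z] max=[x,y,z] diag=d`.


A = translate([-4.2, 14.3, -10.9]) sphere(r=10.4) → bbox [-14.6,3.9,-21.3] .. [6.2,24.7,-0.5]
B = cylinder(h=3.4, r=4.9) → bbox [-4.9,-4.9,0] .. [4.9,4.9,3.4]
lo = A.lo+B.lo = [-14.6-4.9, 3.9-4.9, -21.3+0] = [-19.500,-1.000,-21.300]
hi = A.hi+B.hi = [6.2+4.9, 24.7+4.9, -0.5+3.4] = [11.100,29.600,2.900]
diag = √(30.6²+30.6²+24.2²) = √2458.36 = 49.582

min=[-19.500,-1.000,-21.300] max=[11.100,29.600,2.900] diag=49.582


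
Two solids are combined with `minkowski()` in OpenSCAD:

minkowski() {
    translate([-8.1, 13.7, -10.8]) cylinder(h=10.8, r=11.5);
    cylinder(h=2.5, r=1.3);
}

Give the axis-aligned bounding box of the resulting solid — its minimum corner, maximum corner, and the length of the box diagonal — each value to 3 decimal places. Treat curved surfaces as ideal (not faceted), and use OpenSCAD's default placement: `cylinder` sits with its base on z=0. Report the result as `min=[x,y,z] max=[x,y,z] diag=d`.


min=[-20.900,0.900,-10.800] max=[4.700,26.500,2.500] diag=38.570

A = translate([-8.1, 13.7, -10.8]) cylinder(h=10.8, r=11.5) → bbox [-19.6,2.2,-10.8] .. [3.4,25.2,0]
B = cylinder(h=2.5, r=1.3) → bbox [-1.3,-1.3,0] .. [1.3,1.3,2.5]
lo = A.lo+B.lo = [-19.6-1.3, 2.2-1.3, -10.8+0] = [-20.900,0.900,-10.800]
hi = A.hi+B.hi = [3.4+1.3, 25.2+1.3, 0+2.5] = [4.700,26.500,2.500]
diag = √(25.6²+25.6²+13.3²) = √1487.61 = 38.570


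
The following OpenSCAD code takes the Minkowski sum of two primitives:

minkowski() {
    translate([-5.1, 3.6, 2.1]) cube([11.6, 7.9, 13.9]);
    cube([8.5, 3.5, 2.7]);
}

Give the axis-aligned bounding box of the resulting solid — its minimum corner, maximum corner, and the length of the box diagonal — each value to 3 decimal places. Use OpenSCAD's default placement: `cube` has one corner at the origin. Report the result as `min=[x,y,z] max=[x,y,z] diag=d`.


min=[-5.100,3.600,2.100] max=[15.000,15.000,18.700] diag=28.452

A = translate([-5.1, 3.6, 2.1]) cube([11.6, 7.9, 13.9]) → bbox [-5.1,3.6,2.1] .. [6.5,11.5,16]
B = cube([8.5, 3.5, 2.7]) → bbox [0,0,0] .. [8.5,3.5,2.7]
lo = A.lo+B.lo = [-5.1+0, 3.6+0, 2.1+0] = [-5.100,3.600,2.100]
hi = A.hi+B.hi = [6.5+8.5, 11.5+3.5, 16+2.7] = [15.000,15.000,18.700]
diag = √(20.1²+11.4²+16.6²) = √809.53 = 28.452


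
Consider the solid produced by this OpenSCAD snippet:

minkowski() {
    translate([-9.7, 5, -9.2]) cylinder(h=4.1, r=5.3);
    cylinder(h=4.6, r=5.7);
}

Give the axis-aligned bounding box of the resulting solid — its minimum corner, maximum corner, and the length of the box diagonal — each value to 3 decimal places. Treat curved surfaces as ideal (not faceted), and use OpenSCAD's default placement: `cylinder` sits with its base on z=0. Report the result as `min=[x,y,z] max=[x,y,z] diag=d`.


min=[-20.700,-6.000,-9.200] max=[1.300,16.000,-0.500] diag=32.306

A = translate([-9.7, 5, -9.2]) cylinder(h=4.1, r=5.3) → bbox [-15,-0.3,-9.2] .. [-4.4,10.3,-5.1]
B = cylinder(h=4.6, r=5.7) → bbox [-5.7,-5.7,0] .. [5.7,5.7,4.6]
lo = A.lo+B.lo = [-15-5.7, -0.3-5.7, -9.2+0] = [-20.700,-6.000,-9.200]
hi = A.hi+B.hi = [-4.4+5.7, 10.3+5.7, -5.1+4.6] = [1.300,16.000,-0.500]
diag = √(22²+22²+8.7²) = √1043.69 = 32.306


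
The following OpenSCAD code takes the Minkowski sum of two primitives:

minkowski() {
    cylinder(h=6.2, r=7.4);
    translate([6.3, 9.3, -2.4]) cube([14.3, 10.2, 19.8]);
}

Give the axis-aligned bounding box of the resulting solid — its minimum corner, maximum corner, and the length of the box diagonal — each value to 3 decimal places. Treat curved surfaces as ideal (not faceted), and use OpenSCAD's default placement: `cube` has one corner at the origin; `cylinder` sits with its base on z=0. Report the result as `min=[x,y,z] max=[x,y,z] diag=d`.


min=[-1.100,1.900,-2.400] max=[28.000,26.900,23.600] diag=46.344

A = translate([6.3, 9.3, -2.4]) cube([14.3, 10.2, 19.8]) → bbox [6.3,9.3,-2.4] .. [20.6,19.5,17.4]
B = cylinder(h=6.2, r=7.4) → bbox [-7.4,-7.4,0] .. [7.4,7.4,6.2]
lo = A.lo+B.lo = [6.3-7.4, 9.3-7.4, -2.4+0] = [-1.100,1.900,-2.400]
hi = A.hi+B.hi = [20.6+7.4, 19.5+7.4, 17.4+6.2] = [28.000,26.900,23.600]
diag = √(29.1²+25²+26²) = √2147.81 = 46.344


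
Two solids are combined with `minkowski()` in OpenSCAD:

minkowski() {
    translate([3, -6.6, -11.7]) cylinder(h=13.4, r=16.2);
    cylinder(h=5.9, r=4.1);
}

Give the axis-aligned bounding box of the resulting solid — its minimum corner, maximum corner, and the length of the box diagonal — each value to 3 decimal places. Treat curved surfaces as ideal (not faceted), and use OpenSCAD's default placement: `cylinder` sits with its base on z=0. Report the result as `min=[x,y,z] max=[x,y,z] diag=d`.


A = translate([3, -6.6, -11.7]) cylinder(h=13.4, r=16.2) → bbox [-13.2,-22.8,-11.7] .. [19.2,9.6,1.7]
B = cylinder(h=5.9, r=4.1) → bbox [-4.1,-4.1,0] .. [4.1,4.1,5.9]
lo = A.lo+B.lo = [-13.2-4.1, -22.8-4.1, -11.7+0] = [-17.300,-26.900,-11.700]
hi = A.hi+B.hi = [19.2+4.1, 9.6+4.1, 1.7+5.9] = [23.300,13.700,7.600]
diag = √(40.6²+40.6²+19.3²) = √3669.21 = 60.574

min=[-17.300,-26.900,-11.700] max=[23.300,13.700,7.600] diag=60.574


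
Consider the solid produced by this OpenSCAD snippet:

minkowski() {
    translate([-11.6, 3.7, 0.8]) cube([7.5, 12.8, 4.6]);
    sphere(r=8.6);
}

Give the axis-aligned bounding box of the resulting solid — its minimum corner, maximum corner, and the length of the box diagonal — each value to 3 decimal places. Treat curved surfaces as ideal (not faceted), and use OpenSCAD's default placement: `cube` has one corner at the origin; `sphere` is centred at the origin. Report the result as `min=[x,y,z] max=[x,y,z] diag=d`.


min=[-20.200,-4.900,-7.800] max=[4.500,25.100,14.000] diag=44.557

A = translate([-11.6, 3.7, 0.8]) cube([7.5, 12.8, 4.6]) → bbox [-11.6,3.7,0.8] .. [-4.1,16.5,5.4]
B = sphere(r=8.6) → bbox [-8.6,-8.6,-8.6] .. [8.6,8.6,8.6]
lo = A.lo+B.lo = [-11.6-8.6, 3.7-8.6, 0.8-8.6] = [-20.200,-4.900,-7.800]
hi = A.hi+B.hi = [-4.1+8.6, 16.5+8.6, 5.4+8.6] = [4.500,25.100,14.000]
diag = √(24.7²+30²+21.8²) = √1985.33 = 44.557


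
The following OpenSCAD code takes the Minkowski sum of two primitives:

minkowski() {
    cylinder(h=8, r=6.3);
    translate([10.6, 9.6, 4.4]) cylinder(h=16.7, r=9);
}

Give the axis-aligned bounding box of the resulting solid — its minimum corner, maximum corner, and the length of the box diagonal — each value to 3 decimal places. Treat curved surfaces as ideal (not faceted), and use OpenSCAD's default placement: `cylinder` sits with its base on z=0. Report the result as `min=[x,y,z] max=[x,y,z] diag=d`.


min=[-4.700,-5.700,4.400] max=[25.900,24.900,29.100] diag=49.828

A = translate([10.6, 9.6, 4.4]) cylinder(h=16.7, r=9) → bbox [1.6,0.6,4.4] .. [19.6,18.6,21.1]
B = cylinder(h=8, r=6.3) → bbox [-6.3,-6.3,0] .. [6.3,6.3,8]
lo = A.lo+B.lo = [1.6-6.3, 0.6-6.3, 4.4+0] = [-4.700,-5.700,4.400]
hi = A.hi+B.hi = [19.6+6.3, 18.6+6.3, 21.1+8] = [25.900,24.900,29.100]
diag = √(30.6²+30.6²+24.7²) = √2482.81 = 49.828


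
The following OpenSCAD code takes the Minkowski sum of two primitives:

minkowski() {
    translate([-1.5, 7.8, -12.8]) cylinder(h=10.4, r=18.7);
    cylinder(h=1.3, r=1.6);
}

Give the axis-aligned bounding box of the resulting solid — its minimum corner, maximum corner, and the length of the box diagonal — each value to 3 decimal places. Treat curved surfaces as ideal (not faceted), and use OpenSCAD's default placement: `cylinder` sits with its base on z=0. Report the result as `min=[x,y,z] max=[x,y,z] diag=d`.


A = translate([-1.5, 7.8, -12.8]) cylinder(h=10.4, r=18.7) → bbox [-20.2,-10.9,-12.8] .. [17.2,26.5,-2.4]
B = cylinder(h=1.3, r=1.6) → bbox [-1.6,-1.6,0] .. [1.6,1.6,1.3]
lo = A.lo+B.lo = [-20.2-1.6, -10.9-1.6, -12.8+0] = [-21.800,-12.500,-12.800]
hi = A.hi+B.hi = [17.2+1.6, 26.5+1.6, -2.4+1.3] = [18.800,28.100,-1.100]
diag = √(40.6²+40.6²+11.7²) = √3433.61 = 58.597

min=[-21.800,-12.500,-12.800] max=[18.800,28.100,-1.100] diag=58.597


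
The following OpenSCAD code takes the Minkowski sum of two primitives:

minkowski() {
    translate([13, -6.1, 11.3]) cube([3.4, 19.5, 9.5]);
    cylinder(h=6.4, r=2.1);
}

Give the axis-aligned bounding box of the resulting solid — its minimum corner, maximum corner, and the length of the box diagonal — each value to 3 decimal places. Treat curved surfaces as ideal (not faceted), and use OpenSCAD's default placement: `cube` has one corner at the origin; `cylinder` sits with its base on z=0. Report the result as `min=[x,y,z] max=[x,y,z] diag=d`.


min=[10.900,-8.200,11.300] max=[18.500,15.500,27.200] diag=29.534

A = translate([13, -6.1, 11.3]) cube([3.4, 19.5, 9.5]) → bbox [13,-6.1,11.3] .. [16.4,13.4,20.8]
B = cylinder(h=6.4, r=2.1) → bbox [-2.1,-2.1,0] .. [2.1,2.1,6.4]
lo = A.lo+B.lo = [13-2.1, -6.1-2.1, 11.3+0] = [10.900,-8.200,11.300]
hi = A.hi+B.hi = [16.4+2.1, 13.4+2.1, 20.8+6.4] = [18.500,15.500,27.200]
diag = √(7.6²+23.7²+15.9²) = √872.26 = 29.534


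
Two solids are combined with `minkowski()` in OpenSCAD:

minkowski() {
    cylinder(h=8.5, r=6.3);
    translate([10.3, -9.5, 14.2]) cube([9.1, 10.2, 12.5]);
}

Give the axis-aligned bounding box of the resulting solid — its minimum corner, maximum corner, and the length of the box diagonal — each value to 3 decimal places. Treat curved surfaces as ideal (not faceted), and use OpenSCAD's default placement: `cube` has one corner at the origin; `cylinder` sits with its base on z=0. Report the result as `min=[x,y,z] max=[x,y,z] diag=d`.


A = translate([10.3, -9.5, 14.2]) cube([9.1, 10.2, 12.5]) → bbox [10.3,-9.5,14.2] .. [19.4,0.7,26.7]
B = cylinder(h=8.5, r=6.3) → bbox [-6.3,-6.3,0] .. [6.3,6.3,8.5]
lo = A.lo+B.lo = [10.3-6.3, -9.5-6.3, 14.2+0] = [4.000,-15.800,14.200]
hi = A.hi+B.hi = [19.4+6.3, 0.7+6.3, 26.7+8.5] = [25.700,7.000,35.200]
diag = √(21.7²+22.8²+21²) = √1431.73 = 37.838

min=[4.000,-15.800,14.200] max=[25.700,7.000,35.200] diag=37.838
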